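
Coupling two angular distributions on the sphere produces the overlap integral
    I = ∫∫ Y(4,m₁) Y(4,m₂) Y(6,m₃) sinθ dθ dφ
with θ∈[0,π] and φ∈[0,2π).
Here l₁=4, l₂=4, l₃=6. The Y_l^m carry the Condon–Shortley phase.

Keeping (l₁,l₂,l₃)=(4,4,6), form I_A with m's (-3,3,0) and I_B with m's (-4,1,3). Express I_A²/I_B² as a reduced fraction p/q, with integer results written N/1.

289/480

Same 4,4,6: normalisation and zero-m 3j drop out of the ratio.
A: Δ: 2! 6! 6! / 15! → 1/1261260; sum: t=1:−1/518400 t=2:+1/28800 = 17/518400; 3j²(4 4 6; -3 3 0) = Δ·Π!·Σ² = 289/25740  (sign +1)
B: Δ: 2! 6! 6! / 15! → 1/1261260; sum: t=2:+1/51840 = 1/51840; 3j²(4 4 6; -4 1 3) = Δ·Π!·Σ² = 8/429  (sign -1)
I_A²/I_B² = (289/25740)/(8/429) = 289/480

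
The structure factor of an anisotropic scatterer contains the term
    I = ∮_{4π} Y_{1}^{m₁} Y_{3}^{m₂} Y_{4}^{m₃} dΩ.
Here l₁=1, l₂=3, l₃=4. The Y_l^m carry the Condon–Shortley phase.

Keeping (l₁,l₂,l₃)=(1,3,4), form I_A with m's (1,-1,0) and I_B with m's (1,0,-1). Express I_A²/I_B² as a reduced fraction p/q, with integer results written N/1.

Same 1,3,4: normalisation and zero-m 3j drop out of the ratio.
A: Δ: 0! 2! 6! / 9! → 1/252; sum: t=0:+1/96 = 1/96; 3j²(1 3 4; 1 -1 0) = Δ·Π!·Σ² = 1/42  (sign +1)
B: Δ: 0! 2! 6! / 9! → 1/252; sum: t=0:+1/72 = 1/72; 3j²(1 3 4; 1 0 -1) = Δ·Π!·Σ² = 5/126  (sign -1)
I_A²/I_B² = (1/42)/(5/126) = 3/5

3/5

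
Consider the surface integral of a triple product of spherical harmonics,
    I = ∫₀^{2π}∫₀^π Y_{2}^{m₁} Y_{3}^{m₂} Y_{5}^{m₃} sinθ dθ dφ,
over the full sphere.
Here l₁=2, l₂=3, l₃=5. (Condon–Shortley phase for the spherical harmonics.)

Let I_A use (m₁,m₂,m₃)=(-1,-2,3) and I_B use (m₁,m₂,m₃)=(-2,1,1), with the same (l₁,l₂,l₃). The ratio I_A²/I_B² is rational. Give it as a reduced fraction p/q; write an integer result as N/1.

112/15

l's match ⇒ only the (l;m) 3-j factors differ between A and B.
A: triangle coeff Δ(2,3,5) = 1/2310; Σ_t [0,0]: t=0:+1/720 = 1/720; (3j)²=8/165 [(2 3 5; -1 -2 3)], sign=+1
B: triangle coeff Δ(2,3,5) = 1/2310; Σ_t [0,0]: t=0:+1/1152 = 1/1152; (3j)²=1/154 [(2 3 5; -2 1 1)], sign=+1
I_A²/I_B² = (8/165)/(1/154) = 112/15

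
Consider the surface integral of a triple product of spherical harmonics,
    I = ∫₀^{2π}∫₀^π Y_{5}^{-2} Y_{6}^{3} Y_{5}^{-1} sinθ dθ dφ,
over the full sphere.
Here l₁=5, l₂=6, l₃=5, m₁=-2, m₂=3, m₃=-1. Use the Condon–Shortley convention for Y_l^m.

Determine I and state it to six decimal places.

m-sum 0 ✓  L=16 even ✓  1≤5≤11 ✓
Π(2lᵢ+1) = 11×13×11 = 1573
triangle coeff Δ(5,6,5) = 1/28588560
Σ_t [1,5]: t=1:−1/345600 t=2:+1/13824 t=3:−1/5184 t=4:+1/13824 t=5:−1/345600 = -7/129600
(3j)²=80/7293 [(5 6 5; 0 0 0)], sign=+1
Σ_t [3,6]: t=3:−1/622080 t=4:+1/34560 t=5:−1/23040 t=6:+1/155520 = -1/103680
(3j)²=9/2431 [(5 6 5; -2 3 -1)], sign=-1
⇒ 4πI² = 240/3757
I = (-1)√(240/3757/(4π)) = -0.07129845

-0.071298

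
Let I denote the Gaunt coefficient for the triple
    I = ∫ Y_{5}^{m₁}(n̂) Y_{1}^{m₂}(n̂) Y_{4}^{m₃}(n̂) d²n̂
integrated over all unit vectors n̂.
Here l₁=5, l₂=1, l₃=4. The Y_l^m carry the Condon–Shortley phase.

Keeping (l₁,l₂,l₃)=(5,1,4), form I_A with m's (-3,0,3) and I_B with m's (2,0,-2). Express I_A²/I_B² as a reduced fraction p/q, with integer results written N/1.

16/21

Shared (l₁,l₂,l₃)=(5,1,4): N and (l;000)² cancel in I_A²/I_B².
A: Δ = 2!·8!·0!/11! = 1/495; Racah Σ t=1..1: t=1:−1/5040 = -1/5040; ⇒ 3j(5 1 4; -3 0 3)² = 16/495, sgn +1
B: Δ = 2!·8!·0!/11! = 1/495; Racah Σ t=1..1: t=1:−1/1440 = -1/1440; ⇒ 3j(5 1 4; 2 0 -2)² = 7/165, sgn -1
I_A²/I_B² = (16/495)/(7/165) = 16/21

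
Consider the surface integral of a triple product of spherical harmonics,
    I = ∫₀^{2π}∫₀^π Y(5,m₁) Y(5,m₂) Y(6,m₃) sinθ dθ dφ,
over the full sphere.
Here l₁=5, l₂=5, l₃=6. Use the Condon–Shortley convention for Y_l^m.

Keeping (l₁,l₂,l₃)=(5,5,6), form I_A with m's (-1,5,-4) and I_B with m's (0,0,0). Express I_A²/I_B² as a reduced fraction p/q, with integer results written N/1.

135/64

Same 5,5,6: normalisation and zero-m 3j drop out of the ratio.
A: Δ: 4! 6! 6! / 17! → 1/28588560; sum: t=4:+1/829440 = 1/829440; 3j²(5 5 6; -1 5 -4) = Δ·Π!·Σ² = 225/9724  (sign +1)
B: Δ: 4! 6! 6! / 17! → 1/28588560; sum: t=0:+1/345600 t=1:−1/13824 t=2:+1/5184 t=3:−1/13824 t=4:+1/345600 = 7/129600; 3j²(5 5 6; 0 0 0) = Δ·Π!·Σ² = 80/7293  (sign +1)
I_A²/I_B² = (225/9724)/(80/7293) = 135/64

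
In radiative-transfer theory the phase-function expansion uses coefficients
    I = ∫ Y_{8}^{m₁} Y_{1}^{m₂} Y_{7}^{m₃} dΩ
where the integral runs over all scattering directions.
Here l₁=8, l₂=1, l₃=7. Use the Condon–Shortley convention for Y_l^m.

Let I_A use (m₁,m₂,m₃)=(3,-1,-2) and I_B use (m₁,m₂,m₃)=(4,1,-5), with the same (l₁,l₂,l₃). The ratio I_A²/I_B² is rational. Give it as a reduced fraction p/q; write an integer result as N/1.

Same 8,1,7: normalisation and zero-m 3j drop out of the ratio.
A: Δ: 2! 14! 0! / 17! → 1/2040; sum: t=0:+1/87091200 = 1/87091200; 3j²(8 1 7; 3 -1 -2) = Δ·Π!·Σ² = 11/408  (sign -1)
B: Δ: 2! 14! 0! / 17! → 1/2040; sum: t=2:+1/1916006400 = 1/1916006400; 3j²(8 1 7; 4 1 -5) = Δ·Π!·Σ² = 1/340  (sign +1)
I_A²/I_B² = (11/408)/(1/340) = 55/6

55/6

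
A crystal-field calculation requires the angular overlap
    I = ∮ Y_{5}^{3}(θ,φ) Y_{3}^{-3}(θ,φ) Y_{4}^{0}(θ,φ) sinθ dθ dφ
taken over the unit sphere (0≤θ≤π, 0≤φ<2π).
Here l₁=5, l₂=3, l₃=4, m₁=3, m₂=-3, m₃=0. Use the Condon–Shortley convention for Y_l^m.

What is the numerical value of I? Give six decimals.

0.196280

Rules hold: Σm=0, L=12 even, 2≤4≤8.
N = 11·7·9 = 693
Δ = 4!·6!·2!/13! = 1/180180
Racah Σ t=1..3: t=1:−1/576 t=2:+1/144 t=3:−1/576 = 1/288
⇒ 3j(5 3 4; 0 0 0)² = 20/1001, sgn +1
Racah Σ t=0..0: t=0:+1/2304 = 1/2304
⇒ 3j(5 3 4; 3 -3 0)² = 5/143, sgn +1
4πI² = N·(3j₀)²·(3jₘ)² = 900/1859
I = +1·√(0.484131/4π) = 0.19628026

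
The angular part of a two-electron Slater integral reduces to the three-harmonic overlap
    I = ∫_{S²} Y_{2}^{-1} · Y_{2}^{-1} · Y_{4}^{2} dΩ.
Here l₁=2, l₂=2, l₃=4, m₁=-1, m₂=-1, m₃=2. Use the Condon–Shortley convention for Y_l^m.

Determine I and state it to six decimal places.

0.254875

Rules hold: Σm=0, L=8 even, 0≤4≤4.
N = 5·5·9 = 225
Δ = 0!·4!·4!/9! = 1/630
Racah Σ t=0..0: t=0:+1/16 = 1/16
⇒ 3j(2 2 4; 0 0 0)² = 2/35, sgn +1
Racah Σ t=0..0: t=0:+1/36 = 1/36
⇒ 3j(2 2 4; -1 -1 2)² = 4/63, sgn +1
4πI² = N·(3j₀)²·(3jₘ)² = 40/49
I = +1·√(0.816327/4π) = 0.25487487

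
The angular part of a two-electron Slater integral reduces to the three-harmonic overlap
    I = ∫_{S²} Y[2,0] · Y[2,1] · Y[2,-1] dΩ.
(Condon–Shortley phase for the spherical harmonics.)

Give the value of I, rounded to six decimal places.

Rules hold: Σm=0, L=6 even, 0≤2≤4.
N = 5·5·5 = 125
Δ = 2!·2!·2!/7! = 1/630
Racah Σ t=0..2: t=0:+1/8 t=1:−1/1 t=2:+1/8 = -3/4
⇒ 3j(2 2 2; 0 0 0)² = 2/35, sgn -1
Racah Σ t=1..2: t=1:−1/2 t=2:+1/4 = -1/4
⇒ 3j(2 2 2; 0 1 -1)² = 1/70, sgn +1
4πI² = N·(3j₀)²·(3jₘ)² = 5/49
I = -1·√(0.102041/4π) = -0.09011188

-0.090112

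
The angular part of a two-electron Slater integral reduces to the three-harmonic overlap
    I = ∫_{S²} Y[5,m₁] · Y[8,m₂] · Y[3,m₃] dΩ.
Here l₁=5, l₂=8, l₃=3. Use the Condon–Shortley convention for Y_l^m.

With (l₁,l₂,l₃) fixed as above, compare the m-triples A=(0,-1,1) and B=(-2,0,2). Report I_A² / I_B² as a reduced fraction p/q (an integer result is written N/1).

189/32

Same 5,8,3: normalisation and zero-m 3j drop out of the ratio.
A: Δ: 10! 0! 6! / 17! → 1/136136; sum: t=5:−1/691200 = -1/691200; 3j²(5 8 3; 0 -1 1) = Δ·Π!·Σ² = 189/9724  (sign -1)
B: Δ: 10! 0! 6! / 17! → 1/136136; sum: t=7:−1/3628800 = -1/3628800; 3j²(5 8 3; -2 0 2) = Δ·Π!·Σ² = 8/2431  (sign +1)
I_A²/I_B² = (189/9724)/(8/2431) = 189/32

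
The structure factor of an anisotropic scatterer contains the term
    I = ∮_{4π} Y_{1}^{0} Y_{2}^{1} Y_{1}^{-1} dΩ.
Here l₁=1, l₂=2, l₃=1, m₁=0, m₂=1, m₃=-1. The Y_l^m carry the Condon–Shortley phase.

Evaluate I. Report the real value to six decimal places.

-0.218510

Checks pass: Σm=0; 4 even; l₃=1∈[1,3].
(2·1+1)(2·2+1)(2·1+1) = 45
Δ: 2! 0! 2! / 5! → 1/30
sum: t=1:−1/1 = -1/1
3j²(1 2 1; 0 0 0) = Δ·Π!·Σ² = 2/15  (sign +1)
sum: t=1:−1/2 = -1/2
3j²(1 2 1; 0 1 -1) = Δ·Π!·Σ² = 1/10  (sign -1)
combine: 4πI² = 45·2/15·1/10 = 3/5
take √, sign -1: I = -0.21850969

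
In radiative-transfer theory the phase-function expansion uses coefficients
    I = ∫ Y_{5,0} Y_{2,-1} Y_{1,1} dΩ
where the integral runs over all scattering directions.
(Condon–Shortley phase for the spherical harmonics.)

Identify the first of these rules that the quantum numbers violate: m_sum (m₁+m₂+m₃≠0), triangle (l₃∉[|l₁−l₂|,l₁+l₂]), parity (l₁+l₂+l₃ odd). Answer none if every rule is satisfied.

triangle

Σmᵢ = 0  ✓
l₃∈[|l₁−l₂|,l₁+l₂]=[3,7], have l₃=1  ✗
Σlᵢ = 8 ⇒ even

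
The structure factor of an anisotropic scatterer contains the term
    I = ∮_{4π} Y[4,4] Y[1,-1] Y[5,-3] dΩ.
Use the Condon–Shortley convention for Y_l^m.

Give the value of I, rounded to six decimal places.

Rules hold: Σm=0, L=10 even, 3≤5≤5.
N = 9·3·11 = 297
Δ = 0!·8!·2!/11! = 1/495
Racah Σ t=0..0: t=0:+1/576 = 1/576
⇒ 3j(4 1 5; 0 0 0)² = 5/99, sgn -1
Racah Σ t=0..0: t=0:+1/80640 = 1/80640
⇒ 3j(4 1 5; 4 -1 -3)² = 1/495, sgn +1
4πI² = N·(3j₀)²·(3jₘ)² = 1/33
I = -1·√(0.030303/4π) = -0.04910640

-0.049106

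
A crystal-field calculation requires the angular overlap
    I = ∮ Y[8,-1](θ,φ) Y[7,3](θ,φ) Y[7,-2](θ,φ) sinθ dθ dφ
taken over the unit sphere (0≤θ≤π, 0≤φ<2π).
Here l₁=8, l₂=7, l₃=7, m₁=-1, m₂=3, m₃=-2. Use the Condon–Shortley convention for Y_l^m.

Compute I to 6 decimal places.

-0.009032

m-sum 0 ✓  L=22 even ✓  1≤7≤15 ✓
Π(2lᵢ+1) = 17×15×15 = 3825
triangle coeff Δ(8,7,7) = 1/22086194130
Σ_t [1,7]: t=1:−1/18289152000 t=2:+1/248832000 t=3:−1/24883200 t=4:+1/11943936 t=5:−1/24883200 t=6:+1/248832000 t=7:−1/18289152000 = 11/975421440
(3j)²=1750/289731 [(8 7 7; 0 0 0)], sign=-1
Σ_t [4,8]: t=4:+1/298598400 t=5:−1/49766400 t=6:+1/49766400 t=7:−1/261273600 t=8:+1/9754214400 = -11/29262643200
(3j)²=30/676039 [(8 7 7; -1 3 -2)], sign=+1
⇒ 4πI² = 562500/548653937
I = (-1)√(562500/548653937/(4π)) = -0.00903248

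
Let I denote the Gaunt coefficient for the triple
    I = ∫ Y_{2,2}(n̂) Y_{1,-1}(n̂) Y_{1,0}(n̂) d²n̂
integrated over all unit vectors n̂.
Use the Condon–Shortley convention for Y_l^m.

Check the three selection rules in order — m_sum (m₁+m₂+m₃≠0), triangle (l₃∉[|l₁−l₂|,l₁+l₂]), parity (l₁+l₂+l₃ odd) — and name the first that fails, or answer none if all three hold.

m_sum

m₁+m₂+m₃ = 2 − 1 + 0 = 1  ✗
triangle: |2−1|=1 ≤ l₃=1 ≤ 2+1=3
parity: l₁+l₂+l₃ = 4 is even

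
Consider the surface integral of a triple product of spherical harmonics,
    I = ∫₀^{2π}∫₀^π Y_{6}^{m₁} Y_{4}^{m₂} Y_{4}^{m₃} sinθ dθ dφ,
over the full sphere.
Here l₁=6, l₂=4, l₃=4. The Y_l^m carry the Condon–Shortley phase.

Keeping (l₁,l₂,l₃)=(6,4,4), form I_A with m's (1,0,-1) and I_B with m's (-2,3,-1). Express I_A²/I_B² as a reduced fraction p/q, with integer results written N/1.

7/18

l's match ⇒ only the (l;m) 3-j factors differ between A and B.
A: triangle coeff Δ(6,4,4) = 1/1261260; Σ_t [2,4]: t=2:+1/3456 t=3:−1/1728 t=4:+1/11520 = -7/34560; (3j)²=7/858 [(6 4 4; 1 0 -1)], sign=+1
B: triangle coeff Δ(6,4,4) = 1/1261260; Σ_t [5,6]: t=5:−1/8640 t=6:+1/34560 = -1/11520; (3j)²=3/143 [(6 4 4; -2 3 -1)], sign=+1
I_A²/I_B² = (7/858)/(3/143) = 7/18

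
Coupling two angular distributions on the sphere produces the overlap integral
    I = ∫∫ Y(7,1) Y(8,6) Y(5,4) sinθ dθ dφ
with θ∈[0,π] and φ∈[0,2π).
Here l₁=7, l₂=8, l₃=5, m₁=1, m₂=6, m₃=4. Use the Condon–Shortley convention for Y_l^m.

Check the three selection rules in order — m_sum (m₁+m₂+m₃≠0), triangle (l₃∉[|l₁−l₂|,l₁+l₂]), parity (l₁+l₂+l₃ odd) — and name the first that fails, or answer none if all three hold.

azimuthal sum: 1 + 6 + 4 = 11  ✗
1 ≤ 5 ≤ 15 (triangle on l)
L = 7 + 8 + 5 = 20 (even)

m_sum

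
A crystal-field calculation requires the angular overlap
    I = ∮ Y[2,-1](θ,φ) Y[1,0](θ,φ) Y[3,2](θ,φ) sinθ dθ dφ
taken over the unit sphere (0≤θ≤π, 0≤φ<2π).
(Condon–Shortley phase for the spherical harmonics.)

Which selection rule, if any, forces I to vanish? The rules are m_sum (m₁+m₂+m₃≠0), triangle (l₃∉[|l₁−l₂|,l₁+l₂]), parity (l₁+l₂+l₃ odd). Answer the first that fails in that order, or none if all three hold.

m_sum

m₁+m₂+m₃ = -1 + 0 + 2 = 1  ✗
triangle: |2−1|=1 ≤ l₃=3 ≤ 2+1=3
parity: l₁+l₂+l₃ = 6 is even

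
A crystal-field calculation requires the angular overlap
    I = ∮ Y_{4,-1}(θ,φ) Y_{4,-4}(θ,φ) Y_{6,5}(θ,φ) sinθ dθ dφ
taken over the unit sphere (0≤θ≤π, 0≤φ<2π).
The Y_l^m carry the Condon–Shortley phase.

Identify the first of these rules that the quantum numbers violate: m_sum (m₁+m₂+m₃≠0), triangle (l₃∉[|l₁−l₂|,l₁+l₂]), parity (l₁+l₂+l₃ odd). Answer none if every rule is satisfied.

none

azimuthal sum: -1 − 4 + 5 = 0  ✓
0 ≤ 6 ≤ 8 (triangle on l)  ✓
L = 4 + 4 + 6 = 14 (even)  ✓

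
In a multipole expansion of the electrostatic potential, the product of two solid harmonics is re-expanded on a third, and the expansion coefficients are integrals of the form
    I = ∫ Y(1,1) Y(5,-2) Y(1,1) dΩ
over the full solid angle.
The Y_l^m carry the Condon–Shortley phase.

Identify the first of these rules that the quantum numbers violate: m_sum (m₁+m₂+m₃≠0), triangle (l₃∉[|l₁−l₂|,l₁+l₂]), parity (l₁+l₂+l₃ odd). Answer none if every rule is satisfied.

triangle

m₁+m₂+m₃ = 1 − 2 + 1 = 0  ✓
triangle: |1−5|=4 ≤ l₃=1 ≤ 1+5=6  ✗
parity: l₁+l₂+l₃ = 7 is odd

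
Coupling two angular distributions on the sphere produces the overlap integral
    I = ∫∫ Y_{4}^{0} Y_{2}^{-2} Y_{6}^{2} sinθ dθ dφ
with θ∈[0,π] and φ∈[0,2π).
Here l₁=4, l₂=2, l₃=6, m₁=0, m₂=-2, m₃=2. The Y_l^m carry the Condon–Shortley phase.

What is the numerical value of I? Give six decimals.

Checks pass: Σm=0; 12 even; l₃=6∈[2,6].
(2·4+1)(2·2+1)(2·6+1) = 585
Δ: 0! 8! 4! / 13! → 1/6435
sum: t=0:+1/2304 = 1/2304
3j²(4 2 6; 0 0 0) = Δ·Π!·Σ² = 5/143  (sign +1)
sum: t=0:+1/13824 = 1/13824
3j²(4 2 6; 0 -2 2) = Δ·Π!·Σ² = 14/1287  (sign +1)
combine: 4πI² = 585·5/143·14/1287 = 350/1573
take √, sign +1: I = 0.13306527

0.133065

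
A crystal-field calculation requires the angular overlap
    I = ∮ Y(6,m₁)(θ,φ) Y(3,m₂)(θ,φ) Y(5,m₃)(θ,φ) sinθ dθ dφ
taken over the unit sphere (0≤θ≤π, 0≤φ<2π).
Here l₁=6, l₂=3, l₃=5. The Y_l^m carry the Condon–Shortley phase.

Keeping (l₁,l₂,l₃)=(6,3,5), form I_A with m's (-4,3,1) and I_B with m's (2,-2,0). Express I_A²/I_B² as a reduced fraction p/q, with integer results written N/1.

Shared (l₁,l₂,l₃)=(6,3,5): N and (l;000)² cancel in I_A²/I_B².
A: Δ = 4!·8!·2!/15! = 1/675675; Racah Σ t=4..4: t=4:+1/69120 = 1/69120; ⇒ 3j(6 3 5; -4 3 1)² = 4/143, sgn +1
B: Δ = 4!·8!·2!/15! = 1/675675; Racah Σ t=0..1: t=0:+1/13824 t=1:−1/8640 = -1/23040; ⇒ 3j(6 3 5; 2 -2 0)² = 2/429, sgn +1
I_A²/I_B² = (4/143)/(2/429) = 6/1

6/1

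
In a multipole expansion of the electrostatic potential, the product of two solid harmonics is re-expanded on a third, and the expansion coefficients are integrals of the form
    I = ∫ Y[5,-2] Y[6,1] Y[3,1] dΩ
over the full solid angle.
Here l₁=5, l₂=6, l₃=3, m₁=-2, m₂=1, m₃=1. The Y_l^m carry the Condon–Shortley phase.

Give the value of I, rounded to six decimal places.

0.080575

m-sum 0 ✓  L=14 even ✓  1≤3≤11 ✓
Π(2lᵢ+1) = 11×13×7 = 1001
triangle coeff Δ(5,6,3) = 1/675675
Σ_t [3,5]: t=3:−1/8640 t=4:+1/2304 t=5:−1/8640 = 7/34560
(3j)²=7/429 [(5 6 3; 0 0 0)], sign=-1
Σ_t [5,7]: t=5:−1/5760 t=6:+1/8640 t=7:−1/241920 = -1/16128
(3j)²=5/1001 [(5 6 3; -2 1 1)], sign=-1
⇒ 4πI² = 35/429
I = (+1)√(35/429/(4π)) = 0.08057502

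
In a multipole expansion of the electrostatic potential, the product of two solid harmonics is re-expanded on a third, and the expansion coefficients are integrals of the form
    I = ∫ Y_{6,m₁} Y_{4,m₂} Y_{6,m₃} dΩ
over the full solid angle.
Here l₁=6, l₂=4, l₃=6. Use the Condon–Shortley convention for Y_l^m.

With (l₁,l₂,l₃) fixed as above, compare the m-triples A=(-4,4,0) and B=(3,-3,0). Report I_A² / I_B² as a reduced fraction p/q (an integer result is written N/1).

5/3

Same 6,4,6: normalisation and zero-m 3j drop out of the ratio.
A: Δ: 4! 8! 4! / 17! → 1/15315300; sum: t=4:+1/829440 = 1/829440; 3j²(6 4 6; -4 4 0) = Δ·Π!·Σ² = 35/2431  (sign +1)
B: Δ: 4! 8! 4! / 17! → 1/15315300; sum: t=0:+1/103680 t=1:−1/207360 = 1/207360; 3j²(6 4 6; 3 -3 0) = Δ·Π!·Σ² = 21/2431  (sign +1)
I_A²/I_B² = (35/2431)/(21/2431) = 5/3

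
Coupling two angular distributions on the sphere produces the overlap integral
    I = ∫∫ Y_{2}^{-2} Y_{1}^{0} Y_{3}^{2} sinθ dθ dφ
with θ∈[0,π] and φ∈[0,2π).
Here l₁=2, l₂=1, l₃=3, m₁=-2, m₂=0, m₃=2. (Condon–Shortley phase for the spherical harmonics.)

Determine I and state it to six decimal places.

0.184674

m-sum 0 ✓  L=6 even ✓  1≤3≤3 ✓
Π(2lᵢ+1) = 5×3×7 = 105
triangle coeff Δ(2,1,3) = 1/105
Σ_t [0,0]: t=0:+1/4 = 1/4
(3j)²=3/35 [(2 1 3; 0 0 0)], sign=-1
Σ_t [0,0]: t=0:+1/24 = 1/24
(3j)²=1/21 [(2 1 3; -2 0 2)], sign=-1
⇒ 4πI² = 3/7
I = (+1)√(3/7/(4π)) = 0.18467439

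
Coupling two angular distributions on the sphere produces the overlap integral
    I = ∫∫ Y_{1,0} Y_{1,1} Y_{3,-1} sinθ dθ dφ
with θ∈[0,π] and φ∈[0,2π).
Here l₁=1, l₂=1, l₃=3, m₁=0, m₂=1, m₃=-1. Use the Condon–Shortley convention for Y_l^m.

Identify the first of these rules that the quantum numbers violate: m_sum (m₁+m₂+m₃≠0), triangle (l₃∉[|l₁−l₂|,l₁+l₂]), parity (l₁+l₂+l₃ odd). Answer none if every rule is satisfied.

Σmᵢ = 0  ✓
l₃∈[|l₁−l₂|,l₁+l₂]=[0,2], have l₃=3  ✗
Σlᵢ = 5 ⇒ odd

triangle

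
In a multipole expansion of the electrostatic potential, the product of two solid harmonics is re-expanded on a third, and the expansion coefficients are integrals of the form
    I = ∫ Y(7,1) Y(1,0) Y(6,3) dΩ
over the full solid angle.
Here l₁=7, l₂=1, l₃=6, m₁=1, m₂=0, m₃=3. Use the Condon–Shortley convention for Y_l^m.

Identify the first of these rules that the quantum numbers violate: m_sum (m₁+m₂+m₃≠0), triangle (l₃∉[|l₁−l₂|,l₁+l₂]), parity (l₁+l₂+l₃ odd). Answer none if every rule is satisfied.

Σmᵢ = 4  ✗
l₃∈[|l₁−l₂|,l₁+l₂]=[6,8], have l₃=6
Σlᵢ = 14 ⇒ even

m_sum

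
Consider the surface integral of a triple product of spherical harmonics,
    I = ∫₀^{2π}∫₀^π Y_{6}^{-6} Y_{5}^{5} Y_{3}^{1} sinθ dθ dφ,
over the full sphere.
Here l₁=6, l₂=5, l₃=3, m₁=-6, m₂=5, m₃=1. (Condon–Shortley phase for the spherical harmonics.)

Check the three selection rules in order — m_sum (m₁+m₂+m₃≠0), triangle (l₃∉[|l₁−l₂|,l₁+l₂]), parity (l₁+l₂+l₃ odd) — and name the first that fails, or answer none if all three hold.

none

Σmᵢ = 0  ✓
l₃∈[|l₁−l₂|,l₁+l₂]=[1,11], have l₃=3  ✓
Σlᵢ = 14 ⇒ even  ✓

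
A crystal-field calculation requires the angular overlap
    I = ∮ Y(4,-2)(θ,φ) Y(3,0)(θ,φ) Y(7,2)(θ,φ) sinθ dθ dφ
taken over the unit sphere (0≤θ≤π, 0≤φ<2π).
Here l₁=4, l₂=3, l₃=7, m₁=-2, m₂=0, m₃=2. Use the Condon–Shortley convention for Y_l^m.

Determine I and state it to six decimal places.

m-sum 0 ✓  L=14 even ✓  1≤7≤7 ✓
Π(2lᵢ+1) = 9×7×15 = 945
triangle coeff Δ(4,3,7) = 1/45045
Σ_t [0,0]: t=0:+1/20736 = 1/20736
(3j)²=35/1287 [(4 3 7; 0 0 0)], sign=-1
Σ_t [0,0]: t=0:+1/51840 = 1/51840
(3j)²=8/429 [(4 3 7; -2 0 2)], sign=-1
⇒ 4πI² = 9800/20449
I = (+1)√(9800/20449/(4π)) = 0.19528643

0.195286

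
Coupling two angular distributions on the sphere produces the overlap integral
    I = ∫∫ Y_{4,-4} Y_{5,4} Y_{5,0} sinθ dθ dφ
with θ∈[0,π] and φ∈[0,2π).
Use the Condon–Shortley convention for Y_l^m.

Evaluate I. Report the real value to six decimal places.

Rules hold: Σm=0, L=14 even, 1≤5≤9.
N = 9·11·11 = 1089
Δ = 4!·4!·6!/15! = 1/3153150
Racah Σ t=0..4: t=0:+1/69120 t=1:−1/1728 t=2:+1/576 t=3:−1/1728 t=4:+1/69120 = 7/11520
⇒ 3j(4 5 5; 0 0 0)² = 2/143, sgn -1
Racah Σ t=4..4: t=4:+1/69120 = 1/69120
⇒ 3j(4 5 5; -4 4 0)² = 2/143, sgn -1
4πI² = N·(3j₀)²·(3jₘ)² = 36/169
I = +1·√(0.213018/4π) = 0.13019760

0.130198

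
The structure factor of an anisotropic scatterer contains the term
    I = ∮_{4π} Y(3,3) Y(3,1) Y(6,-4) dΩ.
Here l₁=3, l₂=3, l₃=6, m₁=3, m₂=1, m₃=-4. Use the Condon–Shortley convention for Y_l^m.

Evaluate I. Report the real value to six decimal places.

m-sum 0 ✓  L=12 even ✓  0≤6≤6 ✓
Π(2lᵢ+1) = 7×7×13 = 637
triangle coeff Δ(3,3,6) = 1/12012
Σ_t [0,0]: t=0:+1/1296 = 1/1296
(3j)²=100/3003 [(3 3 6; 0 0 0)], sign=+1
Σ_t [0,0]: t=0:+1/34560 = 1/34560
(3j)²=5/286 [(3 3 6; 3 1 -4)], sign=+1
⇒ 4πI² = 1750/4719
I = (+1)√(1750/4719/(4π)) = 0.17178653

0.171787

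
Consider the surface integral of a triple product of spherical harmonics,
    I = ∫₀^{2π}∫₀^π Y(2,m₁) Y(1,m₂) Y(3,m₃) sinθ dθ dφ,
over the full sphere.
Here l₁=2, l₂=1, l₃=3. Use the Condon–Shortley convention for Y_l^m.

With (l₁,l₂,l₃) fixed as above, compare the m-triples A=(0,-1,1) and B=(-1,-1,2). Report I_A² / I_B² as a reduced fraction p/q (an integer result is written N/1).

3/5

Same 2,1,3: normalisation and zero-m 3j drop out of the ratio.
A: Δ: 0! 4! 2! / 7! → 1/105; sum: t=0:+1/8 = 1/8; 3j²(2 1 3; 0 -1 1) = Δ·Π!·Σ² = 2/35  (sign +1)
B: Δ: 0! 4! 2! / 7! → 1/105; sum: t=0:+1/12 = 1/12; 3j²(2 1 3; -1 -1 2) = Δ·Π!·Σ² = 2/21  (sign -1)
I_A²/I_B² = (2/35)/(2/21) = 3/5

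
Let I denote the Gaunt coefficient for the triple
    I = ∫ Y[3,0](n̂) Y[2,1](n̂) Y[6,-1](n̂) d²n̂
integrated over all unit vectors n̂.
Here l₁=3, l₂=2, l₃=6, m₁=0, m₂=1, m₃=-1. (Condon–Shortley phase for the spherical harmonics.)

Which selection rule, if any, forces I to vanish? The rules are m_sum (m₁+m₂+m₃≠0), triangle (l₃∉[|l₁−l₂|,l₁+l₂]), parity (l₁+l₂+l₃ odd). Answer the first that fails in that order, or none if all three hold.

Σmᵢ = 0  ✓
l₃∈[|l₁−l₂|,l₁+l₂]=[1,5], have l₃=6  ✗
Σlᵢ = 11 ⇒ odd

triangle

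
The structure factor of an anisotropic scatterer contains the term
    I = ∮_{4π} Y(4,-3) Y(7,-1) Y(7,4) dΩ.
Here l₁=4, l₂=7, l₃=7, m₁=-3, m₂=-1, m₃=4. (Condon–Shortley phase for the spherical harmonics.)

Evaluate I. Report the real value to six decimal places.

Rules hold: Σm=0, L=18 even, 3≤7≤11.
N = 9·15·15 = 2025
Δ = 4!·4!·10!/19! = 1/58198140
Racah Σ t=0..4: t=0:+1/17418240 t=1:−1/622080 t=2:+1/230400 t=3:−1/622080 t=4:+1/17418240 = 1/806400
⇒ 3j(4 7 7; 0 0 0)² = 2268/230945, sgn -1
Racah Σ t=3..4: t=3:−1/4354560 t=4:+1/11612160 = -1/6967296
⇒ 3j(4 7 7; -3 -1 4)² = 625/50388, sgn +1
4πI² = N·(3j₀)²·(3jₘ)² = 47840625/193947611
I = -1·√(0.246668/4π) = -0.14010424

-0.140104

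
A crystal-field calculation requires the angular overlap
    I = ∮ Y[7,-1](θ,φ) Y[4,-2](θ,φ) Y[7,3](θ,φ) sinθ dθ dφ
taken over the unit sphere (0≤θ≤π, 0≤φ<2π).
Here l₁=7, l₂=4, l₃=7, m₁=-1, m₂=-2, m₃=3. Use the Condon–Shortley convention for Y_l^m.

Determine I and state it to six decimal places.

0.058708

Rules hold: Σm=0, L=18 even, 3≤7≤11.
N = 15·9·15 = 2025
Δ = 4!·10!·4!/19! = 1/58198140
Racah Σ t=0..4: t=0:+1/17418240 t=1:−1/622080 t=2:+1/230400 t=3:−1/622080 t=4:+1/17418240 = 1/806400
⇒ 3j(7 4 7; 0 0 0)² = 2268/230945, sgn -1
Racah Σ t=0..2: t=0:+1/7741440 t=1:−1/1088640 t=2:+1/1658880 = -13/69672960
⇒ 3j(7 4 7; -1 -2 3)² = 325/149226, sgn -1
4πI² = N·(3j₀)²·(3jₘ)² = 546750/12623809
I = +1·√(0.043311/4π) = 0.05870759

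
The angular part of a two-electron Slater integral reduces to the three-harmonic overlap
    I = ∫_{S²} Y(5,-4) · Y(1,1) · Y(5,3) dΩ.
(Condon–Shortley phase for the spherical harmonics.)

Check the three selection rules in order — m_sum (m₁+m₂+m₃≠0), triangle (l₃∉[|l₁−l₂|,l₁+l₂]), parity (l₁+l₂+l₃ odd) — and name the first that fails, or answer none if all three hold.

Σmᵢ = 0  ✓
l₃∈[|l₁−l₂|,l₁+l₂]=[4,6], have l₃=5  ✓
Σlᵢ = 11 ⇒ odd  ✗

parity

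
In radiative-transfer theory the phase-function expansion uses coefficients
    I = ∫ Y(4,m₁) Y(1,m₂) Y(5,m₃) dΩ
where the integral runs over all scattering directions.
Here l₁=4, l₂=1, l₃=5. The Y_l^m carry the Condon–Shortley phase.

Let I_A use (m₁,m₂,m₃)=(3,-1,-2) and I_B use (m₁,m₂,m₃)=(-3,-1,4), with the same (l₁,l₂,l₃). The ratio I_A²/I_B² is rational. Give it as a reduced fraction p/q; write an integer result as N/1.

1/12

l's match ⇒ only the (l;m) 3-j factors differ between A and B.
A: triangle coeff Δ(4,1,5) = 1/495; Σ_t [0,0]: t=0:+1/10080 = 1/10080; (3j)²=1/165 [(4 1 5; 3 -1 -2)], sign=-1
B: triangle coeff Δ(4,1,5) = 1/495; Σ_t [0,0]: t=0:+1/10080 = 1/10080; (3j)²=4/55 [(4 1 5; -3 -1 4)], sign=-1
I_A²/I_B² = (1/165)/(4/55) = 1/12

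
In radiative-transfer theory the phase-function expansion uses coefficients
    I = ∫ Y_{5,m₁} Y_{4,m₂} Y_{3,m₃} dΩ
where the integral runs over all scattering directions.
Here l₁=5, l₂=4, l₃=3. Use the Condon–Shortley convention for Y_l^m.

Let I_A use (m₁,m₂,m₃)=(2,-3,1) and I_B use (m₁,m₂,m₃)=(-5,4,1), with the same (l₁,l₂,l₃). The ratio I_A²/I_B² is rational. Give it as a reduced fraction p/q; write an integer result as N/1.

49/60

l's match ⇒ only the (l;m) 3-j factors differ between A and B.
A: triangle coeff Δ(5,4,3) = 1/180180; Σ_t [0,1]: t=0:+1/4320 t=1:−1/960 = -7/8640; (3j)²=343/12870 [(5 4 3; 2 -3 1)], sign=-1
B: triangle coeff Δ(5,4,3) = 1/180180; Σ_t [6,6]: t=6:+1/34560 = 1/34560; (3j)²=14/429 [(5 4 3; -5 4 1)], sign=+1
I_A²/I_B² = (343/12870)/(14/429) = 49/60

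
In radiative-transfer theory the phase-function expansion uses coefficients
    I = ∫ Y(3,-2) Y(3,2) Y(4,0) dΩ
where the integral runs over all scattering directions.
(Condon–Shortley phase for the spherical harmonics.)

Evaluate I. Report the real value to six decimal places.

-0.179515

Rules hold: Σm=0, L=10 even, 0≤4≤6.
N = 7·7·9 = 441
Δ = 2!·4!·4!/11! = 1/34650
Racah Σ t=0..2: t=0:+1/72 t=1:−1/16 t=2:+1/72 = -5/144
⇒ 3j(3 3 4; 0 0 0)² = 2/77, sgn -1
Racah Σ t=1..2: t=1:−1/576 t=2:+1/72 = 7/576
⇒ 3j(3 3 4; -2 2 0)² = 7/198, sgn +1
4πI² = N·(3j₀)²·(3jₘ)² = 49/121
I = -1·√(0.404959/4π) = -0.17951487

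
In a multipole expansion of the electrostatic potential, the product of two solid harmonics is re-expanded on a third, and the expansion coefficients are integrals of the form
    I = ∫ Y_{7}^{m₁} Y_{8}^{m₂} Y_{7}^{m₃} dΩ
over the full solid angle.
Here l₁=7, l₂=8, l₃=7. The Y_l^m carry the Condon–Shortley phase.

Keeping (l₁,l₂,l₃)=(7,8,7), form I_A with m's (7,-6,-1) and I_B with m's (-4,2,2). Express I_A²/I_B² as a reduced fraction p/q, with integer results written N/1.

Shared (l₁,l₂,l₃)=(7,8,7): N and (l;000)² cancel in I_A²/I_B².
A: Δ = 8!·6!·8!/23! = 1/22086194130; Racah Σ t=0..0: t=0:+1/41803776000 = 1/41803776000; ⇒ 3j(7 8 7; 7 -6 -1)² = 1274/111435, sgn +1
B: Δ = 8!·6!·8!/23! = 1/22086194130; Racah Σ t=5..8: t=5:−1/373248000 t=6:+1/99532800 t=7:−1/174182400 t=8:+1/2090188800 = 11/5225472000; ⇒ 3j(7 8 7; -4 2 2)² = 528/96577, sgn -1
I_A²/I_B² = (1274/111435)/(528/96577) = 8281/3960

8281/3960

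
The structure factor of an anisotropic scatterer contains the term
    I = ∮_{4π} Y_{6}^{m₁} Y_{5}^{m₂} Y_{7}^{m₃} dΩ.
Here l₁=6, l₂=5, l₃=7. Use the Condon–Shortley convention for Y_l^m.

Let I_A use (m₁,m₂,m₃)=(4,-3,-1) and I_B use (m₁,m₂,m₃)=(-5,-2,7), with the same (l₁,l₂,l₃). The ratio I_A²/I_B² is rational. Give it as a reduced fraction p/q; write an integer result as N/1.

468/847

l's match ⇒ only the (l;m) 3-j factors differ between A and B.
A: triangle coeff Δ(6,5,7) = 1/174594420; Σ_t [0,2]: t=0:+1/1658880 t=1:−1/3628800 t=2:+1/116121600 = 13/38707200; (3j)²=39/3553 [(6 5 7; 4 -3 -1)], sign=+1
B: triangle coeff Δ(6,5,7) = 1/174594420; Σ_t [3,3]: t=3:−1/174182400 = -1/174182400; (3j)²=77/3876 [(6 5 7; -5 -2 7)], sign=-1
I_A²/I_B² = (39/3553)/(77/3876) = 468/847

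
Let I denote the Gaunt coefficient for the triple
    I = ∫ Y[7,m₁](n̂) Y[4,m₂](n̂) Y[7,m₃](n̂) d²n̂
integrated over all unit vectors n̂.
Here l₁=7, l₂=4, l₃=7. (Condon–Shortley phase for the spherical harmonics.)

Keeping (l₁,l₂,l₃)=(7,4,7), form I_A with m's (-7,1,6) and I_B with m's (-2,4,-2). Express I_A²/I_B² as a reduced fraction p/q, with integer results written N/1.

l's match ⇒ only the (l;m) 3-j factors differ between A and B.
A: triangle coeff Δ(7,4,7) = 1/58198140; Σ_t [4,4]: t=4:+1/522547200 = 1/522547200; (3j)²=143/5814 [(7 4 7; -7 1 6)], sign=-1
B: triangle coeff Δ(7,4,7) = 1/58198140; Σ_t [4,4]: t=4:+1/8294400 = 1/8294400; (3j)²=882/46189 [(7 4 7; -2 4 -2)], sign=-1
I_A²/I_B² = (143/5814)/(882/46189) = 20449/15876

20449/15876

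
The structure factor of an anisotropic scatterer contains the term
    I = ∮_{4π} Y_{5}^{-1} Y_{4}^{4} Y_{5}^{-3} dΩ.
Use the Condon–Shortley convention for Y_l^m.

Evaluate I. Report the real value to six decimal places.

m-sum 0 ✓  L=14 even ✓  1≤5≤9 ✓
Π(2lᵢ+1) = 11×9×11 = 1089
triangle coeff Δ(5,4,5) = 1/3153150
Σ_t [0,4]: t=0:+1/69120 t=1:−1/1728 t=2:+1/576 t=3:−1/1728 t=4:+1/69120 = 7/11520
(3j)²=2/143 [(5 4 5; 0 0 0)], sign=-1
Σ_t [4,4]: t=4:+1/27648 = 1/27648
(3j)²=10/429 [(5 4 5; -1 4 -3)], sign=+1
⇒ 4πI² = 60/169
I = (-1)√(60/169/(4π)) = -0.16808437

-0.168084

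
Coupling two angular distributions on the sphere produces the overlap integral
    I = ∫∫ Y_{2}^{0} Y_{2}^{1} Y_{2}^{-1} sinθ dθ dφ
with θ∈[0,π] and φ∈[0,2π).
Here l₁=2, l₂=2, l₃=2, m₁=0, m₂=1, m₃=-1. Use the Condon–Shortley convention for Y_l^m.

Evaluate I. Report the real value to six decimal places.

Checks pass: Σm=0; 6 even; l₃=2∈[0,4].
(2·2+1)(2·2+1)(2·2+1) = 125
Δ: 2! 2! 2! / 7! → 1/630
sum: t=0:+1/8 t=1:−1/1 t=2:+1/8 = -3/4
3j²(2 2 2; 0 0 0) = Δ·Π!·Σ² = 2/35  (sign -1)
sum: t=1:−1/2 t=2:+1/4 = -1/4
3j²(2 2 2; 0 1 -1) = Δ·Π!·Σ² = 1/70  (sign +1)
combine: 4πI² = 125·2/35·1/70 = 5/49
take √, sign -1: I = -0.09011188

-0.090112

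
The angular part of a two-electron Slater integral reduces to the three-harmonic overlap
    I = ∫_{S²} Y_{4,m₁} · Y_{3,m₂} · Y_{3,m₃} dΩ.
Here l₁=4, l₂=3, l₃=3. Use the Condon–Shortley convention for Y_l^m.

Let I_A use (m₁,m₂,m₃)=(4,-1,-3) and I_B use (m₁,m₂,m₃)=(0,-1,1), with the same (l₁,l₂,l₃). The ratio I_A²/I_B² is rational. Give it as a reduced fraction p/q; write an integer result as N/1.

42/1

Shared (l₁,l₂,l₃)=(4,3,3): N and (l;000)² cancel in I_A²/I_B².
A: Δ = 4!·4!·2!/11! = 1/34650; Racah Σ t=0..0: t=0:+1/1152 = 1/1152; ⇒ 3j(4 3 3; 4 -1 -3)² = 1/33, sgn +1
B: Δ = 4!·4!·2!/11! = 1/34650; Racah Σ t=0..2: t=0:+1/1152 t=1:−1/36 t=2:+1/32 = 5/1152; ⇒ 3j(4 3 3; 0 -1 1)² = 1/1386, sgn +1
I_A²/I_B² = (1/33)/(1/1386) = 42/1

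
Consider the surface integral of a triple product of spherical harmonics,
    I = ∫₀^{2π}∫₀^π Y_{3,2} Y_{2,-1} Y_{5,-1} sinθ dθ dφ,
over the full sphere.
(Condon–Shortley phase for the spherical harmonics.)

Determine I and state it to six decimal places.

m-sum 0 ✓  L=10 even ✓  1≤5≤5 ✓
Π(2lᵢ+1) = 7×5×11 = 385
triangle coeff Δ(3,2,5) = 1/2310
Σ_t [0,0]: t=0:+1/144 = 1/144
(3j)²=10/231 [(3 2 5; 0 0 0)], sign=-1
Σ_t [0,0]: t=0:+1/720 = 1/720
(3j)²=4/385 [(3 2 5; 2 -1 -1)], sign=+1
⇒ 4πI² = 40/231
I = (-1)√(40/231/(4π)) = -0.11738675

-0.117387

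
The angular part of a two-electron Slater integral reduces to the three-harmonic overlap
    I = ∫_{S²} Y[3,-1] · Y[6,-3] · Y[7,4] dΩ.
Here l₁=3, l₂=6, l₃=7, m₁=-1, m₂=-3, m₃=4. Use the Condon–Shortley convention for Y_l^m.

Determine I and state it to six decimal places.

m-sum 0 ✓  L=16 even ✓  3≤7≤9 ✓
Π(2lᵢ+1) = 7×13×15 = 1365
triangle coeff Δ(3,6,7) = 1/2042040
Σ_t [0,2]: t=0:+1/207360 t=1:−1/57600 t=2:+1/207360 = -1/129600
(3j)²=168/12155 [(3 6 7; 0 0 0)], sign=+1
Σ_t [0,2]: t=0:+1/1451520 t=1:−1/483840 t=2:+1/2903040 = -1/967680
(3j)²=81/6188 [(3 6 7; -1 -3 4)], sign=+1
⇒ 4πI² = 10206/41327
I = (+1)√(10206/41327/(4π)) = 0.14018641

0.140186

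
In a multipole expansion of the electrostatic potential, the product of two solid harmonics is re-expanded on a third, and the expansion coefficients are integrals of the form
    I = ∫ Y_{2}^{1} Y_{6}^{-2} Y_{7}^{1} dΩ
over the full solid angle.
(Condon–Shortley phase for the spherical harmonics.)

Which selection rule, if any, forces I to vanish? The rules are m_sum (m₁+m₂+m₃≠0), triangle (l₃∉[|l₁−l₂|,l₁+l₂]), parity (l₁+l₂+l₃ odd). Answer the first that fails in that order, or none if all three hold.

parity

m₁+m₂+m₃ = 1 − 2 + 1 = 0  ✓
triangle: |2−6|=4 ≤ l₃=7 ≤ 2+6=8  ✓
parity: l₁+l₂+l₃ = 15 is odd  ✗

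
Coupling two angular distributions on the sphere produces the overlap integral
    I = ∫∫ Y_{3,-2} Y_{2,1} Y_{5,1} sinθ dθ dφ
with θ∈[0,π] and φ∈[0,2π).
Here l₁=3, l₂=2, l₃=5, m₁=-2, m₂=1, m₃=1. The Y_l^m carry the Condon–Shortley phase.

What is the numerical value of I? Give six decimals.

-0.117387

Checks pass: Σm=0; 10 even; l₃=5∈[1,5].
(2·3+1)(2·2+1)(2·5+1) = 385
Δ: 0! 6! 4! / 11! → 1/2310
sum: t=0:+1/144 = 1/144
3j²(3 2 5; 0 0 0) = Δ·Π!·Σ² = 10/231  (sign -1)
sum: t=0:+1/720 = 1/720
3j²(3 2 5; -2 1 1) = Δ·Π!·Σ² = 4/385  (sign +1)
combine: 4πI² = 385·10/231·4/385 = 40/231
take √, sign -1: I = -0.11738675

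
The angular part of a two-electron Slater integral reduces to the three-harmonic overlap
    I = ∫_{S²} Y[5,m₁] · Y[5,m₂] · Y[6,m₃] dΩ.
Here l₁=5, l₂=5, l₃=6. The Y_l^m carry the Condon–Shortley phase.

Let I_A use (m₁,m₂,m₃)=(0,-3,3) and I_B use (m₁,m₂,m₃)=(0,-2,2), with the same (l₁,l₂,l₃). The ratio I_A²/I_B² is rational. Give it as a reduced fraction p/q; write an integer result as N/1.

75/8

Shared (l₁,l₂,l₃)=(5,5,6): N and (l;000)² cancel in I_A²/I_B².
A: Δ = 4!·6!·6!/17! = 1/28588560; Racah Σ t=0..2: t=0:+1/138240 t=1:−1/34560 t=2:+1/103680 = -1/82944; ⇒ 3j(5 5 6; 0 -3 3)² = 125/9724, sgn +1
B: Δ = 4!·6!·6!/17! = 1/28588560; Racah Σ t=0..3: t=0:+1/103680 t=1:−1/13824 t=2:+1/17280 t=3:−1/207360 = -1/103680; ⇒ 3j(5 5 6; 0 -2 2)² = 10/7293, sgn -1
I_A²/I_B² = (125/9724)/(10/7293) = 75/8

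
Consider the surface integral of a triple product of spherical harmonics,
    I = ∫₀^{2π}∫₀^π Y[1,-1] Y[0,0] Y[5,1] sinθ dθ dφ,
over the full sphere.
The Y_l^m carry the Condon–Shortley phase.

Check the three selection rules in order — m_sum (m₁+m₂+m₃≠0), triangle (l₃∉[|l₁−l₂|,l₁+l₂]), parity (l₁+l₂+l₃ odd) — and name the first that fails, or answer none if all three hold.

azimuthal sum: -1 + 0 + 1 = 0  ✓
1 ≤ 5 ≤ 1 (triangle on l)  ✗
L = 1 + 0 + 5 = 6 (even)

triangle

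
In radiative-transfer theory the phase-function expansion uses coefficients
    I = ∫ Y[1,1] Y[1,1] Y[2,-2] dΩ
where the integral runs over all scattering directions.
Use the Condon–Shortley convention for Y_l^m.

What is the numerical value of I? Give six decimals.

0.309019

Checks pass: Σm=0; 4 even; l₃=2∈[0,2].
(2·1+1)(2·1+1)(2·2+1) = 45
Δ: 0! 2! 2! / 5! → 1/30
sum: t=0:+1/1 = 1/1
3j²(1 1 2; 0 0 0) = Δ·Π!·Σ² = 2/15  (sign +1)
sum: t=0:+1/4 = 1/4
3j²(1 1 2; 1 1 -2) = Δ·Π!·Σ² = 1/5  (sign +1)
combine: 4πI² = 45·2/15·1/5 = 6/5
take √, sign +1: I = 0.30901936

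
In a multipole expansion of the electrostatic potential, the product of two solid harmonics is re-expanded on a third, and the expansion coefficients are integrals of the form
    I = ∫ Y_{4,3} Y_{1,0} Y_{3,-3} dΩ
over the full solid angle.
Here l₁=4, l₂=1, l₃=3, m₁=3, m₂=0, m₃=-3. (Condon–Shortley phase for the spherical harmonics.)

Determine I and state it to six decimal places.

-0.162868

Checks pass: Σm=0; 8 even; l₃=3∈[3,5].
(2·4+1)(2·1+1)(2·3+1) = 189
Δ: 2! 6! 0! / 9! → 1/252
sum: t=1:−1/36 = -1/36
3j²(4 1 3; 0 0 0) = Δ·Π!·Σ² = 4/63  (sign +1)
sum: t=1:−1/720 = -1/720
3j²(4 1 3; 3 0 -3) = Δ·Π!·Σ² = 1/36  (sign -1)
combine: 4πI² = 189·4/63·1/36 = 1/3
take √, sign -1: I = -0.16286750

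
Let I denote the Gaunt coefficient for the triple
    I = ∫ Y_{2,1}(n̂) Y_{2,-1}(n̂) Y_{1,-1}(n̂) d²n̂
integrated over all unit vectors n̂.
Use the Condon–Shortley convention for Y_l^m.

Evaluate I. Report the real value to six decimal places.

m-sum = 1 − 1 − 1 = -1 ≠ 0 ⇒ I = 0

0.000000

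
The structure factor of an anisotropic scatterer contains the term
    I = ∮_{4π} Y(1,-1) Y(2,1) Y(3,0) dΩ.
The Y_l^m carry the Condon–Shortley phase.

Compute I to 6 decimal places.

0.143048

Rules hold: Σm=0, L=6 even, 1≤3≤3.
N = 3·5·7 = 105
Δ = 0!·2!·4!/7! = 1/105
Racah Σ t=0..0: t=0:+1/4 = 1/4
⇒ 3j(1 2 3; 0 0 0)² = 3/35, sgn -1
Racah Σ t=0..0: t=0:+1/12 = 1/12
⇒ 3j(1 2 3; -1 1 0)² = 1/35, sgn -1
4πI² = N·(3j₀)²·(3jₘ)² = 9/35
I = +1·√(0.257143/4π) = 0.14304817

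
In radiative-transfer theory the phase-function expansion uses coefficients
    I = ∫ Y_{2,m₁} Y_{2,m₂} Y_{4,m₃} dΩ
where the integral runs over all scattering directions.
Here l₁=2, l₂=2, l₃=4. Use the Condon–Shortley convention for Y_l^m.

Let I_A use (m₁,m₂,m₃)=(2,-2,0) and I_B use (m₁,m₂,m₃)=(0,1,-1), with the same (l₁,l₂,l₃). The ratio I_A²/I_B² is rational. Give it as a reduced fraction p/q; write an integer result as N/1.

Shared (l₁,l₂,l₃)=(2,2,4): N and (l;000)² cancel in I_A²/I_B².
A: Δ = 0!·4!·4!/9! = 1/630; Racah Σ t=0..0: t=0:+1/576 = 1/576; ⇒ 3j(2 2 4; 2 -2 0)² = 1/630, sgn +1
B: Δ = 0!·4!·4!/9! = 1/630; Racah Σ t=0..0: t=0:+1/24 = 1/24; ⇒ 3j(2 2 4; 0 1 -1)² = 1/21, sgn -1
I_A²/I_B² = (1/630)/(1/21) = 1/30

1/30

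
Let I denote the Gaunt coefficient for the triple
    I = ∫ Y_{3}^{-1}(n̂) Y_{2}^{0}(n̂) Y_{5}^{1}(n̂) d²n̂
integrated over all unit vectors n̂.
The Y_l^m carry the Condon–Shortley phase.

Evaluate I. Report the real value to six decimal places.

-0.227318

Rules hold: Σm=0, L=10 even, 1≤5≤5.
N = 7·5·11 = 385
Δ = 0!·6!·4!/11! = 1/2310
Racah Σ t=0..0: t=0:+1/144 = 1/144
⇒ 3j(3 2 5; 0 0 0)² = 10/231, sgn -1
Racah Σ t=0..0: t=0:+1/192 = 1/192
⇒ 3j(3 2 5; -1 0 1)² = 3/77, sgn +1
4πI² = N·(3j₀)²·(3jₘ)² = 50/77
I = -1·√(0.649351/4π) = -0.22731846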